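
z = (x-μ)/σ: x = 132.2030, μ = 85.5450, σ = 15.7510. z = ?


z = (132.2030 - 85.5450)/15.7510
= 46.6580/15.7510
= 2.9622

z = 2.9622


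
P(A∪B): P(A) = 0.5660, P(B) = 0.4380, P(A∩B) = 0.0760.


P(A∪B) = 0.5660 + 0.4380 - 0.0760
= 1.0040 - 0.0760
= 0.9280

P(A∪B) = 0.9280


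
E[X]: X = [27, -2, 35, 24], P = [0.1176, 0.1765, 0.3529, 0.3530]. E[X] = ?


E[X] = 27*0.1176 - 2*0.1765 + 35*0.3529 + 24*0.3530
= 3.1752 - 0.3530 + 12.3515 + 8.4720
= 23.6457

E[X] = 23.6457


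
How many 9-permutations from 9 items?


P(9,9) = 9!/0!
= 362880/1
= 362880

P(9,9) = 362880


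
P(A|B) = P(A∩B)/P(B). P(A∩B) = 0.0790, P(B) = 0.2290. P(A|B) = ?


P(A|B) = 0.0790/0.2290 = 0.3450

P(A|B) = 0.3450


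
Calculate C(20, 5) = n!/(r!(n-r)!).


C(20,5) = 20!/(5! × 15!)
= 2432902008176640000/(120 × 1307674368000)
= 15504

C(20,5) = 15504


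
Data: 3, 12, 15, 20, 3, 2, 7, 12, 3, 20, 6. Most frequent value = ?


Frequencies: 2:1, 3:3, 6:1, 7:1, 12:2, 15:1, 20:2
Max frequency = 3
Mode = 3

Mode = 3


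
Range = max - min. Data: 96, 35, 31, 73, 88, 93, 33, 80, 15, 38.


Max = 96, Min = 15
Range = 96 - 15 = 81

Range = 81


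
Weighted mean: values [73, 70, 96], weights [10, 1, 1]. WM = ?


Numerator = 73*10 + 70*1 + 96*1 = 896
Denominator = 10 + 1 + 1 = 12
WM = 896/12 = 74.6667

WM = 74.6667


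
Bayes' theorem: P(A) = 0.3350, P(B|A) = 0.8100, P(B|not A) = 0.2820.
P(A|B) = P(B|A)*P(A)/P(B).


P(B) = P(B|A)*P(A) + P(B|A')*P(A')
= 0.8100*0.3350 + 0.2820*0.6650
= 0.271350 + 0.187530 = 0.458880
P(A|B) = 0.271350/0.458880 = 0.5913

P(A|B) = 0.5913


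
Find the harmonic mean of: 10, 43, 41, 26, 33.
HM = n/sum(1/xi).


Sum of reciprocals = 1/10 + 1/43 + 1/41 + 1/26 + 1/33 = 0.216411
HM = 5/0.216411 = 23.1042

HM = 23.1042


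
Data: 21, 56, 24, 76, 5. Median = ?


Sorted: 5, 21, 24, 56, 76
n = 5 (odd)
Middle value = 24

Median = 24


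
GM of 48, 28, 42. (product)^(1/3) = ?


Product = 48 × 28 × 42 = 56448
GM = 56448^(1/3) = 38.3604

GM = 38.3604


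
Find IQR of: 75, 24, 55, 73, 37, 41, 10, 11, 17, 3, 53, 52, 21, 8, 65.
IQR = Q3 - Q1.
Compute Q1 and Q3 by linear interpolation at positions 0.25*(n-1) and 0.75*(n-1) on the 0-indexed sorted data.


Sorted: 3, 8, 10, 11, 17, 21, 24, 37, 41, 52, 53, 55, 65, 73, 75
Q1 (25th %ile) = 14.0000
Q3 (75th %ile) = 54.0000
IQR = 54.0000 - 14.0000 = 40.0000

IQR = 40.0000


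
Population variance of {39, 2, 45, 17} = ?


Mean = 25.7500
Squared deviations: 175.5625, 564.0625, 370.5625, 76.5625
Sum = 1186.7500
Variance = 1186.7500/4 = 296.6875

Variance = 296.6875


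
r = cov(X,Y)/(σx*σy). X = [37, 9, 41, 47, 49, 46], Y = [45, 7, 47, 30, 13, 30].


Mean X = 38.1667, Mean Y = 28.6667
SD X = 13.643273, SD Y = 14.839886
Cov = 86.222222
r = 86.222222/(13.643273*14.839886) = 0.4259

r = 0.4259


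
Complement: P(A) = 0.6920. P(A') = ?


P(not A) = 1 - 0.6920 = 0.3080

P(not A) = 0.3080


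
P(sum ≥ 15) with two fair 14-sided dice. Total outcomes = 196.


Total outcomes = 14×14 = 196
Favorable (sum ≥ 15): 105
P = 105/196 = 0.5357

P = 0.5357


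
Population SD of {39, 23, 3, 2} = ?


Mean = 16.7500
Variance = 235.1875
SD = sqrt(235.1875) = 15.3358

SD = 15.3358


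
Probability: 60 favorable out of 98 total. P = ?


P = 60/98 = 0.6122

P = 0.6122


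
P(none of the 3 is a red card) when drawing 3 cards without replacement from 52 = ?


P(no red cards) = (26/52) × (25/51) × (24/50)
= 0.1176

P = 0.1176


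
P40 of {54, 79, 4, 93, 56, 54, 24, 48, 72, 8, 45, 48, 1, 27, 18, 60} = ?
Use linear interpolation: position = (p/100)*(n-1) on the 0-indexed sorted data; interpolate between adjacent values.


Sorted: 1, 4, 8, 18, 24, 27, 45, 48, 48, 54, 54, 56, 60, 72, 79, 93
n = 16
Index = 40/100 * 15 = 6.0000
Lower = data[6] = 45, Upper = data[7] = 48
P40 = 45 + 0*(3) = 45.0000

P40 = 45.0000


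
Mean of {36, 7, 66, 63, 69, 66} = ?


Sum = 36 + 7 + 66 + 63 + 69 + 66 = 307
n = 6
Mean = 307/6 = 51.1667

Mean = 51.1667


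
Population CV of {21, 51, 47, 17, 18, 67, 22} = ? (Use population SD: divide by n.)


Mean = 34.7143
SD = 18.5219
CV = (18.5219/34.7143)*100 = 53.3553%

CV = 53.3553%


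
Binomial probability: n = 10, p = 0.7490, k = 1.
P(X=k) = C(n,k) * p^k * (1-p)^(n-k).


C(10,1) = 10
p^1 = 0.749000
(1-p)^9 = 3.954244e-06
P = 10 * 0.749000 * 3.954244e-06 = 2.9617e-05

P(X=1) = 2.9617e-05


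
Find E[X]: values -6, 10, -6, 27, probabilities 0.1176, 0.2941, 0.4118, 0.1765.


E[X] = -6*0.1176 + 10*0.2941 - 6*0.4118 + 27*0.1765
= -0.7056 + 2.9410 - 2.4708 + 4.7655
= 4.5301

E[X] = 4.5301


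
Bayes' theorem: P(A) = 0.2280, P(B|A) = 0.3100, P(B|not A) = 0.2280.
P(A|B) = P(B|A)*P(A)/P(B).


P(B) = P(B|A)*P(A) + P(B|A')*P(A')
= 0.3100*0.2280 + 0.2280*0.7720
= 0.070680 + 0.176016 = 0.246696
P(A|B) = 0.070680/0.246696 = 0.2865

P(A|B) = 0.2865


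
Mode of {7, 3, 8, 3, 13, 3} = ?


Frequencies: 3:3, 7:1, 8:1, 13:1
Max frequency = 3
Mode = 3

Mode = 3


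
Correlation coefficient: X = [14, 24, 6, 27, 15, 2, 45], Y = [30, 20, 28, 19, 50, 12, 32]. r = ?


Mean X = 19.0000, Mean Y = 27.2857
SD X = 13.437687, SD Y = 11.347930
Cov = 23.714286
r = 23.714286/(13.437687*11.347930) = 0.1555

r = 0.1555


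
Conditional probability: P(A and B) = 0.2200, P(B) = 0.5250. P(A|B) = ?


P(A|B) = 0.2200/0.5250 = 0.4190

P(A|B) = 0.4190


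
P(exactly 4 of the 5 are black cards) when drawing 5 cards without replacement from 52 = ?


Hypergeometric: P(X=4) = C(26,4)·C(26,1) / C(52,5)
= 14950 × 26 / 2598960
= 388700/2598960 = 0.1496

P = 0.1496


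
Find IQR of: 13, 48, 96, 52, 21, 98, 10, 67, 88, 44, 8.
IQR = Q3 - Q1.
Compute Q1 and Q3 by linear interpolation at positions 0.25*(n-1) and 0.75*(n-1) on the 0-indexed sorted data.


Sorted: 8, 10, 13, 21, 44, 48, 52, 67, 88, 96, 98
Q1 (25th %ile) = 17.0000
Q3 (75th %ile) = 77.5000
IQR = 77.5000 - 17.0000 = 60.5000

IQR = 60.5000


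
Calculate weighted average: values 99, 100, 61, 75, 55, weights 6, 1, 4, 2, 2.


Numerator = 99*6 + 100*1 + 61*4 + 75*2 + 55*2 = 1198
Denominator = 6 + 1 + 4 + 2 + 2 = 15
WM = 1198/15 = 79.8667

WM = 79.8667


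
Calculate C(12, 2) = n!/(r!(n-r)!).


C(12,2) = 12!/(2! × 10!)
= 479001600/(2 × 3628800)
= 66

C(12,2) = 66


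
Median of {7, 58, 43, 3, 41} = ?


Sorted: 3, 7, 41, 43, 58
n = 5 (odd)
Middle value = 41

Median = 41


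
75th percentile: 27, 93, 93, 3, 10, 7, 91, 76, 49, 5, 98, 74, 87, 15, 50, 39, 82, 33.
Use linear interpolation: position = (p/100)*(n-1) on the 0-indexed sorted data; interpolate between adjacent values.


Sorted: 3, 5, 7, 10, 15, 27, 33, 39, 49, 50, 74, 76, 82, 87, 91, 93, 93, 98
n = 18
Index = 75/100 * 17 = 12.7500
Lower = data[12] = 82, Upper = data[13] = 87
P75 = 82 + 0.7500*(5) = 85.7500

P75 = 85.7500


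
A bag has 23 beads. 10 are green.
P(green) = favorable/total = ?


P = 10/23 = 0.4348

P = 0.4348


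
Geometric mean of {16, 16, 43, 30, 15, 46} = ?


Product = 16 × 16 × 43 × 30 × 15 × 46 = 227865600
GM = 227865600^(1/6) = 24.7142

GM = 24.7142


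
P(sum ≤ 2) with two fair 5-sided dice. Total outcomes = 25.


Total outcomes = 5×5 = 25
Favorable (sum ≤ 2): 1
P = 1/25 = 0.0400

P = 0.0400


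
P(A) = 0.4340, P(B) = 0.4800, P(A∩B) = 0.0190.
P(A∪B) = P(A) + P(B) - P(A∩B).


P(A∪B) = 0.4340 + 0.4800 - 0.0190
= 0.9140 - 0.0190
= 0.8950

P(A∪B) = 0.8950


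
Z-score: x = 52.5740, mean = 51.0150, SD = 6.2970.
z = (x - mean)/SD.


z = (52.5740 - 51.0150)/6.2970
= 1.5590/6.2970
= 0.2476

z = 0.2476


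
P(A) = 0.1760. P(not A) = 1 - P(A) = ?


P(not A) = 1 - 0.1760 = 0.8240

P(not A) = 0.8240


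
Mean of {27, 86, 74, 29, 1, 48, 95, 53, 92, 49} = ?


Sum = 27 + 86 + 74 + 29 + 1 + 48 + 95 + 53 + 92 + 49 = 554
n = 10
Mean = 554/10 = 55.4000

Mean = 55.4000


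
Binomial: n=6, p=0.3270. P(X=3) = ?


C(6,3) = 20
p^3 = 0.034966
(1-p)^3 = 0.304821
P = 20 * 0.034966 * 0.304821 = 0.2132

P(X=3) = 0.2132


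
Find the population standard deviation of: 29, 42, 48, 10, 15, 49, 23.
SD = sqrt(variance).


Mean = 30.8571
Variance = 214.1224
SD = sqrt(214.1224) = 14.6329

SD = 14.6329


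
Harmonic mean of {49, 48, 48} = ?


Sum of reciprocals = 1/49 + 1/48 + 1/48 = 0.062075
HM = 3/0.062075 = 48.3288

HM = 48.3288


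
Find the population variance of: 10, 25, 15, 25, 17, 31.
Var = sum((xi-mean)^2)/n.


Mean = 20.5000
Squared deviations: 110.2500, 20.2500, 30.2500, 20.2500, 12.2500, 110.2500
Sum = 303.5000
Variance = 303.5000/6 = 50.5833

Variance = 50.5833


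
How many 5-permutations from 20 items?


P(20,5) = 20!/15!
= 2432902008176640000/1307674368000
= 1860480

P(20,5) = 1860480


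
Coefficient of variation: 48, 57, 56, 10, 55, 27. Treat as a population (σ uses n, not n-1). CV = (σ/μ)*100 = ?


Mean = 42.1667
SD = 17.6769
CV = (17.6769/42.1667)*100 = 41.9215%

CV = 41.9215%


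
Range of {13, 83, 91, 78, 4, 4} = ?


Max = 91, Min = 4
Range = 91 - 4 = 87

Range = 87


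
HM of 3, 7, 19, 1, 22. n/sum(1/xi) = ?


Sum of reciprocals = 1/3 + 1/7 + 1/19 + 1/1 + 1/22 = 1.574277
HM = 5/1.574277 = 3.1761

HM = 3.1761


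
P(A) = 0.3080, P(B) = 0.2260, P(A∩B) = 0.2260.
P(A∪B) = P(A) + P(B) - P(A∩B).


P(A∪B) = 0.3080 + 0.2260 - 0.2260
= 0.5340 - 0.2260
= 0.3080

P(A∪B) = 0.3080


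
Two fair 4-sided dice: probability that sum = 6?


Total outcomes = 4×4 = 16
Favorable (sum = 6): 3
P = 3/16 = 0.1875

P = 0.1875


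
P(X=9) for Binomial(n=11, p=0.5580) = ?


C(11,9) = 55
p^9 = 0.005245
(1-p)^2 = 0.195364
P = 55 * 0.005245 * 0.195364 = 0.0564

P(X=9) = 0.0564


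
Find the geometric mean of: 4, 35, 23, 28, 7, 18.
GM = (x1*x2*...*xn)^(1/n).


Product = 4 × 35 × 23 × 28 × 7 × 18 = 11360160
GM = 11360160^(1/6) = 14.9933

GM = 14.9933


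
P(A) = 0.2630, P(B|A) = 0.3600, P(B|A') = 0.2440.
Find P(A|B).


P(B) = P(B|A)*P(A) + P(B|A')*P(A')
= 0.3600*0.2630 + 0.2440*0.7370
= 0.094680 + 0.179828 = 0.274508
P(A|B) = 0.094680/0.274508 = 0.3449

P(A|B) = 0.3449


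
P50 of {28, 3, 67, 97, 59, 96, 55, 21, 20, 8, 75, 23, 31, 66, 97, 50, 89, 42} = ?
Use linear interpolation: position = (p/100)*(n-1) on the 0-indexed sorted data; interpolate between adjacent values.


Sorted: 3, 8, 20, 21, 23, 28, 31, 42, 50, 55, 59, 66, 67, 75, 89, 96, 97, 97
n = 18
Index = 50/100 * 17 = 8.5000
Lower = data[8] = 50, Upper = data[9] = 55
P50 = 50 + 0.5000*(5) = 52.5000

P50 = 52.5000


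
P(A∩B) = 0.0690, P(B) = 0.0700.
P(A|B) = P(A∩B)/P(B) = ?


P(A|B) = 0.0690/0.0700 = 0.9857

P(A|B) = 0.9857


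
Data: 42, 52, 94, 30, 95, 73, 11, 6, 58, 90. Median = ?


Sorted: 6, 11, 30, 42, 52, 58, 73, 90, 94, 95
n = 10 (even)
Middle values: 52 and 58
Median = (52+58)/2 = 55.0000

Median = 55.0000


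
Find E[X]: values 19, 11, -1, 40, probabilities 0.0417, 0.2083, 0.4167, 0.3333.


E[X] = 19*0.0417 + 11*0.2083 - 1*0.4167 + 40*0.3333
= 0.7923 + 2.2913 - 0.4167 + 13.3320
= 15.9989

E[X] = 15.9989


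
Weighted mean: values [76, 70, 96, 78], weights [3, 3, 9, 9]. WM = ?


Numerator = 76*3 + 70*3 + 96*9 + 78*9 = 2004
Denominator = 3 + 3 + 9 + 9 = 24
WM = 2004/24 = 83.5000

WM = 83.5000


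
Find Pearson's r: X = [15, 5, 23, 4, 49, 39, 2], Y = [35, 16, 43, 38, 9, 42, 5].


Mean X = 19.5714, Mean Y = 26.8571
SD X = 17.070084, SD Y = 15.094262
Cov = 22.224490
r = 22.224490/(17.070084*15.094262) = 0.0863

r = 0.0863


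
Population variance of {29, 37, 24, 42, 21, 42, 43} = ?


Mean = 34.0000
Squared deviations: 25.0000, 9.0000, 100.0000, 64.0000, 169.0000, 64.0000, 81.0000
Sum = 512.0000
Variance = 512.0000/7 = 73.1429

Variance = 73.1429


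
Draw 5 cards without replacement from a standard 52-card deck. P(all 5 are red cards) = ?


P(all red cards) = (26/52) × (25/51) × (24/50) × (23/49) × (22/48)
= 0.0253

P = 0.0253


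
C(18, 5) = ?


C(18,5) = 18!/(5! × 13!)
= 6402373705728000/(120 × 6227020800)
= 8568

C(18,5) = 8568


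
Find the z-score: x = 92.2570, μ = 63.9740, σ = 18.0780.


z = (92.2570 - 63.9740)/18.0780
= 28.2830/18.0780
= 1.5645

z = 1.5645


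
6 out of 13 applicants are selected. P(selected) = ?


P = 6/13 = 0.4615

P = 0.4615


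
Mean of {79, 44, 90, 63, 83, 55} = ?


Sum = 79 + 44 + 90 + 63 + 83 + 55 = 414
n = 6
Mean = 414/6 = 69.0000

Mean = 69.0000


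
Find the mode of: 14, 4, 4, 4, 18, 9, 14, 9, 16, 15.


Frequencies: 4:3, 9:2, 14:2, 15:1, 16:1, 18:1
Max frequency = 3
Mode = 4

Mode = 4


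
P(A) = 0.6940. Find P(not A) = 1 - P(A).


P(not A) = 1 - 0.6940 = 0.3060

P(not A) = 0.3060


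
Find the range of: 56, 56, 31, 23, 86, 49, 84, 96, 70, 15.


Max = 96, Min = 15
Range = 96 - 15 = 81

Range = 81


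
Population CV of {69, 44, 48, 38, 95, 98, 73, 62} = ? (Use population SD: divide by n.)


Mean = 65.8750
SD = 21.0086
CV = (21.0086/65.8750)*100 = 31.8915%

CV = 31.8915%


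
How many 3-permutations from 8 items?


P(8,3) = 8!/5!
= 40320/120
= 336

P(8,3) = 336


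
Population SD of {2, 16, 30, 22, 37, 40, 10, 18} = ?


Mean = 21.8750
Variance = 151.1094
SD = sqrt(151.1094) = 12.2927

SD = 12.2927


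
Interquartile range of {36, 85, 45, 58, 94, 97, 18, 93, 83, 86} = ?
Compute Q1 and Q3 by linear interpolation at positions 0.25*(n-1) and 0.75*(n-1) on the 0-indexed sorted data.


Sorted: 18, 36, 45, 58, 83, 85, 86, 93, 94, 97
Q1 (25th %ile) = 48.2500
Q3 (75th %ile) = 91.2500
IQR = 91.2500 - 48.2500 = 43.0000

IQR = 43.0000


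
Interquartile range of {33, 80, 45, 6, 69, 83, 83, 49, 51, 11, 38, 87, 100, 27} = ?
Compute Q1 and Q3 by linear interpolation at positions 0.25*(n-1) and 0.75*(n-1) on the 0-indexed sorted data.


Sorted: 6, 11, 27, 33, 38, 45, 49, 51, 69, 80, 83, 83, 87, 100
Q1 (25th %ile) = 34.2500
Q3 (75th %ile) = 82.2500
IQR = 82.2500 - 34.2500 = 48.0000

IQR = 48.0000


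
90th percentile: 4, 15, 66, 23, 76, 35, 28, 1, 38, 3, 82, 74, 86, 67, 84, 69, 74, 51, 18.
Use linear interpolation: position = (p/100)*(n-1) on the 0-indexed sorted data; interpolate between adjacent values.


Sorted: 1, 3, 4, 15, 18, 23, 28, 35, 38, 51, 66, 67, 69, 74, 74, 76, 82, 84, 86
n = 19
Index = 90/100 * 18 = 16.2000
Lower = data[16] = 82, Upper = data[17] = 84
P90 = 82 + 0.2000*(2) = 82.4000

P90 = 82.4000


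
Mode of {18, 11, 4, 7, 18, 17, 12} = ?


Frequencies: 4:1, 7:1, 11:1, 12:1, 17:1, 18:2
Max frequency = 2
Mode = 18

Mode = 18


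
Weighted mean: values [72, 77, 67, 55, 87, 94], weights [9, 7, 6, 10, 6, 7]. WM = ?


Numerator = 72*9 + 77*7 + 67*6 + 55*10 + 87*6 + 94*7 = 3319
Denominator = 9 + 7 + 6 + 10 + 6 + 7 = 45
WM = 3319/45 = 73.7556

WM = 73.7556


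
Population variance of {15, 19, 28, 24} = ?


Mean = 21.5000
Squared deviations: 42.2500, 6.2500, 42.2500, 6.2500
Sum = 97.0000
Variance = 97.0000/4 = 24.2500

Variance = 24.2500


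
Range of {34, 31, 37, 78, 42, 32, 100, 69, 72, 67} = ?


Max = 100, Min = 31
Range = 100 - 31 = 69

Range = 69


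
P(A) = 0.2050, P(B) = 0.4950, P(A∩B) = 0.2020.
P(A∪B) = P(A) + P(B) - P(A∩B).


P(A∪B) = 0.2050 + 0.4950 - 0.2020
= 0.7000 - 0.2020
= 0.4980

P(A∪B) = 0.4980


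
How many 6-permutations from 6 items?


P(6,6) = 6!/0!
= 720/1
= 720

P(6,6) = 720


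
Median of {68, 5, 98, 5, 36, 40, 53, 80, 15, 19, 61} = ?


Sorted: 5, 5, 15, 19, 36, 40, 53, 61, 68, 80, 98
n = 11 (odd)
Middle value = 40

Median = 40


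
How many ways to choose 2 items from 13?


C(13,2) = 13!/(2! × 11!)
= 6227020800/(2 × 39916800)
= 78

C(13,2) = 78


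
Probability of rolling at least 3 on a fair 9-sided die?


Favorable outcomes (roll ≥ 3): 7
Total outcomes = 9
P = 7/9 = 0.7778

P = 0.7778


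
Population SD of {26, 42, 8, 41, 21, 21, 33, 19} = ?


Mean = 26.3750
Variance = 118.9844
SD = sqrt(118.9844) = 10.9080

SD = 10.9080


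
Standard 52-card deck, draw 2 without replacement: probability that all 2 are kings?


P(all kings) = (4/52) × (3/51)
= 0.0045

P = 0.0045


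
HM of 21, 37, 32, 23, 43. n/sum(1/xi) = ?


Sum of reciprocals = 1/21 + 1/37 + 1/32 + 1/23 + 1/43 = 0.172630
HM = 5/0.172630 = 28.9637

HM = 28.9637


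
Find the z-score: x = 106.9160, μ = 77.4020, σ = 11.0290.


z = (106.9160 - 77.4020)/11.0290
= 29.5140/11.0290
= 2.6760

z = 2.6760


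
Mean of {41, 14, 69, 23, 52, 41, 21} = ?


Sum = 41 + 14 + 69 + 23 + 52 + 41 + 21 = 261
n = 7
Mean = 261/7 = 37.2857

Mean = 37.2857


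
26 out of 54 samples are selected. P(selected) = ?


P = 26/54 = 0.4815

P = 0.4815


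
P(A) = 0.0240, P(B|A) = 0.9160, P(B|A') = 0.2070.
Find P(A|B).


P(B) = P(B|A)*P(A) + P(B|A')*P(A')
= 0.9160*0.0240 + 0.2070*0.9760
= 0.021984 + 0.202032 = 0.224016
P(A|B) = 0.021984/0.224016 = 0.0981

P(A|B) = 0.0981


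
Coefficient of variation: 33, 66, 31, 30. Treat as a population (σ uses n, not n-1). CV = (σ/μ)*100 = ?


Mean = 40.0000
SD = 15.0499
CV = (15.0499/40.0000)*100 = 37.6248%

CV = 37.6248%


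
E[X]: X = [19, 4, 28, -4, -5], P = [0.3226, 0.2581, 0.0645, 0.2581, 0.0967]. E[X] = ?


E[X] = 19*0.3226 + 4*0.2581 + 28*0.0645 - 4*0.2581 - 5*0.0967
= 6.1294 + 1.0324 + 1.8060 - 1.0324 - 0.4835
= 7.4519

E[X] = 7.4519


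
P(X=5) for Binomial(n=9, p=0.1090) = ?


C(9,5) = 126
p^5 = 1.538624e-05
(1-p)^4 = 0.630247
P = 126 * 1.538624e-05 * 0.630247 = 0.0012

P(X=5) = 0.0012


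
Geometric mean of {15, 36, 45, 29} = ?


Product = 15 × 36 × 45 × 29 = 704700
GM = 704700^(1/4) = 28.9735

GM = 28.9735


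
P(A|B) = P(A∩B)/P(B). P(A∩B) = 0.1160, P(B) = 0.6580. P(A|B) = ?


P(A|B) = 0.1160/0.6580 = 0.1763

P(A|B) = 0.1763


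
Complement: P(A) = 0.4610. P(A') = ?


P(not A) = 1 - 0.4610 = 0.5390

P(not A) = 0.5390


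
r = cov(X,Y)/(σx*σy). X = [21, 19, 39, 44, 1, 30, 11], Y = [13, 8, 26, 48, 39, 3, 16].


Mean X = 23.5714, Mean Y = 21.8571
SD X = 14.100224, SD Y = 15.375570
Cov = 35.653061
r = 35.653061/(14.100224*15.375570) = 0.1645

r = 0.1645


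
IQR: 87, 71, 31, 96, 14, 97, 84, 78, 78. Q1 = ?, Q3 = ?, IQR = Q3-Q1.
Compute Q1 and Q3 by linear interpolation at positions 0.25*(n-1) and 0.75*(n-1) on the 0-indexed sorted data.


Sorted: 14, 31, 71, 78, 78, 84, 87, 96, 97
Q1 (25th %ile) = 71.0000
Q3 (75th %ile) = 87.0000
IQR = 87.0000 - 71.0000 = 16.0000

IQR = 16.0000


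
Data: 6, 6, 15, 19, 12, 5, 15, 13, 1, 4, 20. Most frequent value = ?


Frequencies: 1:1, 4:1, 5:1, 6:2, 12:1, 13:1, 15:2, 19:1, 20:1
Max frequency = 2
Mode = 6, 15

Mode = 6, 15


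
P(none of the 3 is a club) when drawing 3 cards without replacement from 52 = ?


P(no clubs) = (39/52) × (38/51) × (37/50)
= 0.4135

P = 0.4135


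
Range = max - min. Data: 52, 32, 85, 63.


Max = 85, Min = 32
Range = 85 - 32 = 53

Range = 53


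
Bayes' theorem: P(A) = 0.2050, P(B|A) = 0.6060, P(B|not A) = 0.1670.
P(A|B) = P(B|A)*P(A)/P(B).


P(B) = P(B|A)*P(A) + P(B|A')*P(A')
= 0.6060*0.2050 + 0.1670*0.7950
= 0.124230 + 0.132765 = 0.256995
P(A|B) = 0.124230/0.256995 = 0.4834

P(A|B) = 0.4834


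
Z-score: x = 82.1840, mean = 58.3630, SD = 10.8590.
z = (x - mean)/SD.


z = (82.1840 - 58.3630)/10.8590
= 23.8210/10.8590
= 2.1937

z = 2.1937


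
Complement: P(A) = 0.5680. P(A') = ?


P(not A) = 1 - 0.5680 = 0.4320

P(not A) = 0.4320


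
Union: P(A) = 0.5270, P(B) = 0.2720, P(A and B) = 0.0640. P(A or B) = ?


P(A∪B) = 0.5270 + 0.2720 - 0.0640
= 0.7990 - 0.0640
= 0.7350

P(A∪B) = 0.7350


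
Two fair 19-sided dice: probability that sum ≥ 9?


Total outcomes = 19×19 = 361
Favorable (sum ≥ 9): 333
P = 333/361 = 0.9224

P = 0.9224


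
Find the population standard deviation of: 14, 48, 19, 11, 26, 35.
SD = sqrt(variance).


Mean = 25.5000
Variance = 163.5833
SD = sqrt(163.5833) = 12.7900

SD = 12.7900


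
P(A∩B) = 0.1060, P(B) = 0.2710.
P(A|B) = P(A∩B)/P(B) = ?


P(A|B) = 0.1060/0.2710 = 0.3911

P(A|B) = 0.3911


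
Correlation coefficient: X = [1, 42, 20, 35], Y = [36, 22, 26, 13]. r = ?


Mean X = 24.5000, Mean Y = 24.2500
SD X = 15.724185, SD Y = 8.257572
Cov = -110.375000
r = -110.375000/(15.724185*8.257572) = -0.8501

r = -0.8501


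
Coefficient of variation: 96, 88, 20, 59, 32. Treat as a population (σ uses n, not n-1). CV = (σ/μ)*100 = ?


Mean = 59.0000
SD = 29.8664
CV = (29.8664/59.0000)*100 = 50.6210%

CV = 50.6210%


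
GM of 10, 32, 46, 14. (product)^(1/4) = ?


Product = 10 × 32 × 46 × 14 = 206080
GM = 206080^(1/4) = 21.3063

GM = 21.3063


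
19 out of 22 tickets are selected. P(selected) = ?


P = 19/22 = 0.8636

P = 0.8636


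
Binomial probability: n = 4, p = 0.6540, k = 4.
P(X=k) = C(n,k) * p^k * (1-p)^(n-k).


C(4,4) = 1
p^4 = 0.182941
(1-p)^0 = 1.000000
P = 1 * 0.182941 * 1.000000 = 0.1829

P(X=4) = 0.1829


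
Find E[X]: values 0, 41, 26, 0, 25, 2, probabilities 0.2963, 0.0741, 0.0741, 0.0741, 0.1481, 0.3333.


E[X] = 0*0.2963 + 41*0.0741 + 26*0.0741 + 0*0.0741 + 25*0.1481 + 2*0.3333
= 0 + 3.0381 + 1.9266 + 0 + 3.7025 + 0.6666
= 9.3338

E[X] = 9.3338


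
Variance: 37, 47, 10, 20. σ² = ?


Mean = 28.5000
Squared deviations: 72.2500, 342.2500, 342.2500, 72.2500
Sum = 829.0000
Variance = 829.0000/4 = 207.2500

Variance = 207.2500


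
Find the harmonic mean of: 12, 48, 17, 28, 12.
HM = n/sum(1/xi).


Sum of reciprocals = 1/12 + 1/48 + 1/17 + 1/28 + 1/12 = 0.282038
HM = 5/0.282038 = 17.7281

HM = 17.7281


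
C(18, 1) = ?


C(18,1) = 18!/(1! × 17!)
= 6402373705728000/(1 × 355687428096000)
= 18

C(18,1) = 18


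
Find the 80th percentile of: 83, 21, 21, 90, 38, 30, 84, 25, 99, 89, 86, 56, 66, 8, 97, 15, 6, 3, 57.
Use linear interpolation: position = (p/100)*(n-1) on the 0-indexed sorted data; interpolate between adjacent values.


Sorted: 3, 6, 8, 15, 21, 21, 25, 30, 38, 56, 57, 66, 83, 84, 86, 89, 90, 97, 99
n = 19
Index = 80/100 * 18 = 14.4000
Lower = data[14] = 86, Upper = data[15] = 89
P80 = 86 + 0.4000*(3) = 87.2000

P80 = 87.2000


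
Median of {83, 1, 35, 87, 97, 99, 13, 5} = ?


Sorted: 1, 5, 13, 35, 83, 87, 97, 99
n = 8 (even)
Middle values: 35 and 83
Median = (35+83)/2 = 59.0000

Median = 59.0000


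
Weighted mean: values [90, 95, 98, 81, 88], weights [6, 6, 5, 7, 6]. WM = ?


Numerator = 90*6 + 95*6 + 98*5 + 81*7 + 88*6 = 2695
Denominator = 6 + 6 + 5 + 7 + 6 = 30
WM = 2695/30 = 89.8333

WM = 89.8333


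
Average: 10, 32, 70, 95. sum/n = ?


Sum = 10 + 32 + 70 + 95 = 207
n = 4
Mean = 207/4 = 51.7500

Mean = 51.7500


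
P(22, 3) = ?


P(22,3) = 22!/19!
= 1124000727777607680000/121645100408832000
= 9240

P(22,3) = 9240


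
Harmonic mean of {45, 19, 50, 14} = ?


Sum of reciprocals = 1/45 + 1/19 + 1/50 + 1/14 = 0.166282
HM = 4/0.166282 = 24.0555

HM = 24.0555


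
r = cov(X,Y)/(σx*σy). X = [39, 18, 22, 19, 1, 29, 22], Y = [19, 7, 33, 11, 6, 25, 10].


Mean X = 21.4286, Mean Y = 15.8571
SD X = 10.701898, SD Y = 9.417743
Cov = 53.489796
r = 53.489796/(10.701898*9.417743) = 0.5307

r = 0.5307


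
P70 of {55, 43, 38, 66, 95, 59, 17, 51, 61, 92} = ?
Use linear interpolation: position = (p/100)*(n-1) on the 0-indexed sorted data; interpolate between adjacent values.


Sorted: 17, 38, 43, 51, 55, 59, 61, 66, 92, 95
n = 10
Index = 70/100 * 9 = 6.3000
Lower = data[6] = 61, Upper = data[7] = 66
P70 = 61 + 0.3000*(5) = 62.5000

P70 = 62.5000


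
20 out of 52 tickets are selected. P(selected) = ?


P = 20/52 = 0.3846

P = 0.3846


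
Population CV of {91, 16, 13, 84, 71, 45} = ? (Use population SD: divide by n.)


Mean = 53.3333
SD = 30.9875
CV = (30.9875/53.3333)*100 = 58.1015%

CV = 58.1015%


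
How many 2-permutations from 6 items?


P(6,2) = 6!/4!
= 720/24
= 30

P(6,2) = 30


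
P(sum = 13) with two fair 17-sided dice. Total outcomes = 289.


Total outcomes = 17×17 = 289
Favorable (sum = 13): 12
P = 12/289 = 0.0415

P = 0.0415


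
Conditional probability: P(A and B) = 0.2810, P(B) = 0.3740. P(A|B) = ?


P(A|B) = 0.2810/0.3740 = 0.7513

P(A|B) = 0.7513


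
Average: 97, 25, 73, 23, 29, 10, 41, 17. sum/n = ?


Sum = 97 + 25 + 73 + 23 + 29 + 10 + 41 + 17 = 315
n = 8
Mean = 315/8 = 39.3750

Mean = 39.3750


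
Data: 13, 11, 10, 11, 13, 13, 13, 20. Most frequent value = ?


Frequencies: 10:1, 11:2, 13:4, 20:1
Max frequency = 4
Mode = 13

Mode = 13


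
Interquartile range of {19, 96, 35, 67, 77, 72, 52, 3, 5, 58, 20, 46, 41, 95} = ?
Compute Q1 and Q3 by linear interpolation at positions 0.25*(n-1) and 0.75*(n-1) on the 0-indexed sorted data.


Sorted: 3, 5, 19, 20, 35, 41, 46, 52, 58, 67, 72, 77, 95, 96
Q1 (25th %ile) = 23.7500
Q3 (75th %ile) = 70.7500
IQR = 70.7500 - 23.7500 = 47.0000

IQR = 47.0000


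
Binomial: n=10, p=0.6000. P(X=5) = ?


C(10,5) = 252
p^5 = 0.077760
(1-p)^5 = 0.010240
P = 252 * 0.077760 * 0.010240 = 0.2007

P(X=5) = 0.2007


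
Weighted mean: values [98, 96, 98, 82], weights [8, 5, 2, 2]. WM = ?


Numerator = 98*8 + 96*5 + 98*2 + 82*2 = 1624
Denominator = 8 + 5 + 2 + 2 = 17
WM = 1624/17 = 95.5294

WM = 95.5294


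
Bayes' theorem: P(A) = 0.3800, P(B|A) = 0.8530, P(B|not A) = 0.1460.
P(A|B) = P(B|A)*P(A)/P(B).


P(B) = P(B|A)*P(A) + P(B|A')*P(A')
= 0.8530*0.3800 + 0.1460*0.6200
= 0.324140 + 0.090520 = 0.414660
P(A|B) = 0.324140/0.414660 = 0.7817

P(A|B) = 0.7817


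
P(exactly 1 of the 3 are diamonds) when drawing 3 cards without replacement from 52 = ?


Hypergeometric: P(X=1) = C(13,1)·C(39,2) / C(52,3)
= 13 × 741 / 22100
= 9633/22100 = 0.4359

P = 0.4359


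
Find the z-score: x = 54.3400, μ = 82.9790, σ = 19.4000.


z = (54.3400 - 82.9790)/19.4000
= -28.6390/19.4000
= -1.4762

z = -1.4762


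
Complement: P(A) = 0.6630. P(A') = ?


P(not A) = 1 - 0.6630 = 0.3370

P(not A) = 0.3370


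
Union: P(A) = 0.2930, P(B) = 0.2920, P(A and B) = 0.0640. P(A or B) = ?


P(A∪B) = 0.2930 + 0.2920 - 0.0640
= 0.5850 - 0.0640
= 0.5210

P(A∪B) = 0.5210


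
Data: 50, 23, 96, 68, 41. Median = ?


Sorted: 23, 41, 50, 68, 96
n = 5 (odd)
Middle value = 50

Median = 50


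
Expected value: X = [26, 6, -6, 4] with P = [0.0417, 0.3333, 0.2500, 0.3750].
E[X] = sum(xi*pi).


E[X] = 26*0.0417 + 6*0.3333 - 6*0.2500 + 4*0.3750
= 1.0842 + 1.9998 - 1.5000 + 1.5000
= 3.0840

E[X] = 3.0840


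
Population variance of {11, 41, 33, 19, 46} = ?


Mean = 30.0000
Squared deviations: 361.0000, 121.0000, 9.0000, 121.0000, 256.0000
Sum = 868.0000
Variance = 868.0000/5 = 173.6000

Variance = 173.6000


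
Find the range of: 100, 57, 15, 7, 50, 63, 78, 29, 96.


Max = 100, Min = 7
Range = 100 - 7 = 93

Range = 93


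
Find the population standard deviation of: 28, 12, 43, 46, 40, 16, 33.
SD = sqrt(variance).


Mean = 31.1429
Variance = 149.8367
SD = sqrt(149.8367) = 12.2408

SD = 12.2408


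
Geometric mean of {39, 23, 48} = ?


Product = 39 × 23 × 48 = 43056
GM = 43056^(1/3) = 35.0492

GM = 35.0492


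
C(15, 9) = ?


C(15,9) = 15!/(9! × 6!)
= 1307674368000/(362880 × 720)
= 5005

C(15,9) = 5005


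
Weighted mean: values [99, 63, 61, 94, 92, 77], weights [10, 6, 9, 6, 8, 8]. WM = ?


Numerator = 99*10 + 63*6 + 61*9 + 94*6 + 92*8 + 77*8 = 3833
Denominator = 10 + 6 + 9 + 6 + 8 + 8 = 47
WM = 3833/47 = 81.5532

WM = 81.5532


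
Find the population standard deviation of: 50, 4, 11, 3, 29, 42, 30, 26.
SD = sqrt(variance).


Mean = 24.3750
Variance = 259.2344
SD = sqrt(259.2344) = 16.1008

SD = 16.1008


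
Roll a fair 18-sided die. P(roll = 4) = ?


Favorable outcomes (roll = 4): 1
Total outcomes = 18
P = 1/18 = 0.0556

P = 0.0556


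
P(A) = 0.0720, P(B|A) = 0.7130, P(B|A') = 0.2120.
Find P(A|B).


P(B) = P(B|A)*P(A) + P(B|A')*P(A')
= 0.7130*0.0720 + 0.2120*0.9280
= 0.051336 + 0.196736 = 0.248072
P(A|B) = 0.051336/0.248072 = 0.2069

P(A|B) = 0.2069


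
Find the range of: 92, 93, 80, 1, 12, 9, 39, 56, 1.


Max = 93, Min = 1
Range = 93 - 1 = 92

Range = 92


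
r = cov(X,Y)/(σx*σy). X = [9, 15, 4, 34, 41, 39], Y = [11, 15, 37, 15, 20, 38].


Mean X = 23.6667, Mean Y = 22.6667
SD X = 14.828651, SD Y = 10.811516
Cov = 10.888889
r = 10.888889/(14.828651*10.811516) = 0.0679

r = 0.0679


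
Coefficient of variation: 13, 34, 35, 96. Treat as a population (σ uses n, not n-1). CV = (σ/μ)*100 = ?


Mean = 44.5000
SD = 31.0040
CV = (31.0040/44.5000)*100 = 69.6720%

CV = 69.6720%


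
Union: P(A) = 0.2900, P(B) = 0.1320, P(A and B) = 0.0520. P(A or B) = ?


P(A∪B) = 0.2900 + 0.1320 - 0.0520
= 0.4220 - 0.0520
= 0.3700

P(A∪B) = 0.3700


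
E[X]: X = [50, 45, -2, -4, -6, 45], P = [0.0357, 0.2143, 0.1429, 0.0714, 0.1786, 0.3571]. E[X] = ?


E[X] = 50*0.0357 + 45*0.2143 - 2*0.1429 - 4*0.0714 - 6*0.1786 + 45*0.3571
= 1.7850 + 9.6435 - 0.2858 - 0.2856 - 1.0716 + 16.0695
= 25.8550

E[X] = 25.8550


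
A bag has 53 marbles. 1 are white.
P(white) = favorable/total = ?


P = 1/53 = 0.0189

P = 0.0189


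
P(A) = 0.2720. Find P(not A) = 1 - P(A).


P(not A) = 1 - 0.2720 = 0.7280

P(not A) = 0.7280


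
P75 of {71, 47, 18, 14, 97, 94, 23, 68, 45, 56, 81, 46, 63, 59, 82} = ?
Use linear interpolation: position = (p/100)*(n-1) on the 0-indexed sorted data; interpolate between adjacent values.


Sorted: 14, 18, 23, 45, 46, 47, 56, 59, 63, 68, 71, 81, 82, 94, 97
n = 15
Index = 75/100 * 14 = 10.5000
Lower = data[10] = 71, Upper = data[11] = 81
P75 = 71 + 0.5000*(10) = 76.0000

P75 = 76.0000


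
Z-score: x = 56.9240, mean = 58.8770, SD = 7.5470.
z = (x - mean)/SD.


z = (56.9240 - 58.8770)/7.5470
= -1.9530/7.5470
= -0.2588

z = -0.2588


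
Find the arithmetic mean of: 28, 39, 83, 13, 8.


Sum = 28 + 39 + 83 + 13 + 8 = 171
n = 5
Mean = 171/5 = 34.2000

Mean = 34.2000


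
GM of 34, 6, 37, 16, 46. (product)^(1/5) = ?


Product = 34 × 6 × 37 × 16 × 46 = 5555328
GM = 5555328^(1/5) = 22.3327

GM = 22.3327


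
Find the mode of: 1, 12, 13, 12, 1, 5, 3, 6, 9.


Frequencies: 1:2, 3:1, 5:1, 6:1, 9:1, 12:2, 13:1
Max frequency = 2
Mode = 1, 12

Mode = 1, 12


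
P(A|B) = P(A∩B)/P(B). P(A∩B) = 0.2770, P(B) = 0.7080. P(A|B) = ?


P(A|B) = 0.2770/0.7080 = 0.3912

P(A|B) = 0.3912


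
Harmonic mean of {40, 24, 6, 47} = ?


Sum of reciprocals = 1/40 + 1/24 + 1/6 + 1/47 = 0.254610
HM = 4/0.254610 = 15.7103

HM = 15.7103


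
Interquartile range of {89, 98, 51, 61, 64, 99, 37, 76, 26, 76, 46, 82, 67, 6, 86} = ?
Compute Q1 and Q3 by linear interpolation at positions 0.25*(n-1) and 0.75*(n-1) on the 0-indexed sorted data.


Sorted: 6, 26, 37, 46, 51, 61, 64, 67, 76, 76, 82, 86, 89, 98, 99
Q1 (25th %ile) = 48.5000
Q3 (75th %ile) = 84.0000
IQR = 84.0000 - 48.5000 = 35.5000

IQR = 35.5000


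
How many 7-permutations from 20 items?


P(20,7) = 20!/13!
= 2432902008176640000/6227020800
= 390700800

P(20,7) = 390700800


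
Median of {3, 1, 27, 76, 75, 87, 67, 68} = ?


Sorted: 1, 3, 27, 67, 68, 75, 76, 87
n = 8 (even)
Middle values: 67 and 68
Median = (67+68)/2 = 67.5000

Median = 67.5000


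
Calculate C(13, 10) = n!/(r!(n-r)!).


C(13,10) = 13!/(10! × 3!)
= 6227020800/(3628800 × 6)
= 286

C(13,10) = 286


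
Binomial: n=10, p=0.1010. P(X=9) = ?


C(10,9) = 10
p^9 = 1.093685e-09
(1-p)^1 = 0.899000
P = 10 * 1.093685e-09 * 0.899000 = 9.8322e-09

P(X=9) = 9.8322e-09


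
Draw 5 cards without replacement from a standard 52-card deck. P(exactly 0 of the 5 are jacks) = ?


Hypergeometric: P(X=0) = C(4,0)·C(48,5) / C(52,5)
= 1 × 1712304 / 2598960
= 1712304/2598960 = 0.6588

P = 0.6588


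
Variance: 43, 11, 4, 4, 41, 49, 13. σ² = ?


Mean = 23.5714
Squared deviations: 377.4694, 158.0408, 383.0408, 383.0408, 303.7551, 646.6122, 111.7551
Sum = 2363.7143
Variance = 2363.7143/7 = 337.6735

Variance = 337.6735


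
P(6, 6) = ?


P(6,6) = 6!/0!
= 720/1
= 720

P(6,6) = 720


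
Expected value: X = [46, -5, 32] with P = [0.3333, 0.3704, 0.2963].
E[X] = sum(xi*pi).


E[X] = 46*0.3333 - 5*0.3704 + 32*0.2963
= 15.3318 - 1.8520 + 9.4816
= 22.9614

E[X] = 22.9614


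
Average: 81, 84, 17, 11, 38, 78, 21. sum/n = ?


Sum = 81 + 84 + 17 + 11 + 38 + 78 + 21 = 330
n = 7
Mean = 330/7 = 47.1429

Mean = 47.1429


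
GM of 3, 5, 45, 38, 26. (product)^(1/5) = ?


Product = 3 × 5 × 45 × 38 × 26 = 666900
GM = 666900^(1/5) = 14.6154

GM = 14.6154


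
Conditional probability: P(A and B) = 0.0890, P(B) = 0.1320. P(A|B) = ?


P(A|B) = 0.0890/0.1320 = 0.6742

P(A|B) = 0.6742


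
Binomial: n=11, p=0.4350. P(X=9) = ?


C(11,9) = 55
p^9 = 0.000558
(1-p)^2 = 0.319225
P = 55 * 0.000558 * 0.319225 = 0.0098

P(X=9) = 0.0098


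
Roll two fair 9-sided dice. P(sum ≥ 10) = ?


Total outcomes = 9×9 = 81
Favorable (sum ≥ 10): 45
P = 45/81 = 0.5556

P = 0.5556


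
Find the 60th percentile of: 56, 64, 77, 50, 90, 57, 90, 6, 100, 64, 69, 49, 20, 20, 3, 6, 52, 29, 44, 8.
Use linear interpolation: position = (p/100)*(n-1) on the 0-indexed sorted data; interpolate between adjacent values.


Sorted: 3, 6, 6, 8, 20, 20, 29, 44, 49, 50, 52, 56, 57, 64, 64, 69, 77, 90, 90, 100
n = 20
Index = 60/100 * 19 = 11.4000
Lower = data[11] = 56, Upper = data[12] = 57
P60 = 56 + 0.4000*(1) = 56.4000

P60 = 56.4000


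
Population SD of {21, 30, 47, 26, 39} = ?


Mean = 32.6000
Variance = 86.6400
SD = sqrt(86.6400) = 9.3081

SD = 9.3081


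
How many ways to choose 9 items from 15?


C(15,9) = 15!/(9! × 6!)
= 1307674368000/(362880 × 720)
= 5005

C(15,9) = 5005


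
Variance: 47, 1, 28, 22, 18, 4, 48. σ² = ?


Mean = 24.0000
Squared deviations: 529.0000, 529.0000, 16.0000, 4.0000, 36.0000, 400.0000, 576.0000
Sum = 2090.0000
Variance = 2090.0000/7 = 298.5714

Variance = 298.5714


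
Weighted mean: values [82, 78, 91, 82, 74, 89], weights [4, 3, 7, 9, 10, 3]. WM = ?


Numerator = 82*4 + 78*3 + 91*7 + 82*9 + 74*10 + 89*3 = 2944
Denominator = 4 + 3 + 7 + 9 + 10 + 3 = 36
WM = 2944/36 = 81.7778

WM = 81.7778


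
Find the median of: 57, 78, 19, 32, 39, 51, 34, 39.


Sorted: 19, 32, 34, 39, 39, 51, 57, 78
n = 8 (even)
Middle values: 39 and 39
Median = (39+39)/2 = 39.0000

Median = 39.0000


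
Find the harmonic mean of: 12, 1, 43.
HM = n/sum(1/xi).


Sum of reciprocals = 1/12 + 1/1 + 1/43 = 1.106589
HM = 3/1.106589 = 2.7110

HM = 2.7110


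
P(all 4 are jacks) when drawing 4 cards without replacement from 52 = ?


P(all jacks) = (4/52) × (3/51) × (2/50) × (1/49)
= 3.6938e-06

P = 3.6938e-06


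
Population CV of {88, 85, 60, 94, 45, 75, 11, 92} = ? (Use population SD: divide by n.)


Mean = 68.7500
SD = 26.9896
CV = (26.9896/68.7500)*100 = 39.2576%

CV = 39.2576%


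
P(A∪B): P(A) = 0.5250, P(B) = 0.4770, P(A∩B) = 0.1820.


P(A∪B) = 0.5250 + 0.4770 - 0.1820
= 1.0020 - 0.1820
= 0.8200

P(A∪B) = 0.8200


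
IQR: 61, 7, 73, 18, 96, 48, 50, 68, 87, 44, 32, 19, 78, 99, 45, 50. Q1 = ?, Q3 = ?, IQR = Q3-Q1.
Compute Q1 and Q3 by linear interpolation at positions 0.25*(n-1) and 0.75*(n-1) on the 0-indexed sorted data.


Sorted: 7, 18, 19, 32, 44, 45, 48, 50, 50, 61, 68, 73, 78, 87, 96, 99
Q1 (25th %ile) = 41.0000
Q3 (75th %ile) = 74.2500
IQR = 74.2500 - 41.0000 = 33.2500

IQR = 33.2500


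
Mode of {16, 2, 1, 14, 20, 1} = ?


Frequencies: 1:2, 2:1, 14:1, 16:1, 20:1
Max frequency = 2
Mode = 1

Mode = 1


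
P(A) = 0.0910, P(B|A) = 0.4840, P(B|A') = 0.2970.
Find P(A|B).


P(B) = P(B|A)*P(A) + P(B|A')*P(A')
= 0.4840*0.0910 + 0.2970*0.9090
= 0.044044 + 0.269973 = 0.314017
P(A|B) = 0.044044/0.314017 = 0.1403

P(A|B) = 0.1403


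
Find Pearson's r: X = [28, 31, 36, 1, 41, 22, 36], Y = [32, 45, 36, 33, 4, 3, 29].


Mean X = 27.8571, Mean Y = 26.0000
SD X = 12.368492, SD Y = 14.966630
Cov = -25.142857
r = -25.142857/(12.368492*14.966630) = -0.1358

r = -0.1358


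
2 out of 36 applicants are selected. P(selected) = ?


P = 2/36 = 0.0556

P = 0.0556


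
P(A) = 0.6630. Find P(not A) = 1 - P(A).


P(not A) = 1 - 0.6630 = 0.3370

P(not A) = 0.3370


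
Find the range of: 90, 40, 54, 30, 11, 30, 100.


Max = 100, Min = 11
Range = 100 - 11 = 89

Range = 89


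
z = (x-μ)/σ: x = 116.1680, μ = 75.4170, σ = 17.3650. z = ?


z = (116.1680 - 75.4170)/17.3650
= 40.7510/17.3650
= 2.3467

z = 2.3467


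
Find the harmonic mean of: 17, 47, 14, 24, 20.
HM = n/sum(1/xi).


Sum of reciprocals = 1/17 + 1/47 + 1/14 + 1/24 + 1/20 = 0.243195
HM = 5/0.243195 = 20.5596

HM = 20.5596


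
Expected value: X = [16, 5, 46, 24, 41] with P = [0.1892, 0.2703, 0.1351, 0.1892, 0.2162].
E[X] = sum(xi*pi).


E[X] = 16*0.1892 + 5*0.2703 + 46*0.1351 + 24*0.1892 + 41*0.2162
= 3.0272 + 1.3515 + 6.2146 + 4.5408 + 8.8642
= 23.9983

E[X] = 23.9983


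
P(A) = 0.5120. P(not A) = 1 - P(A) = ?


P(not A) = 1 - 0.5120 = 0.4880

P(not A) = 0.4880


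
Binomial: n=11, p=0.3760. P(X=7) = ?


C(11,7) = 330
p^7 = 0.001062
(1-p)^4 = 0.151614
P = 330 * 0.001062 * 0.151614 = 0.0532

P(X=7) = 0.0532


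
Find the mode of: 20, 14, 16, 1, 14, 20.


Frequencies: 1:1, 14:2, 16:1, 20:2
Max frequency = 2
Mode = 14, 20

Mode = 14, 20


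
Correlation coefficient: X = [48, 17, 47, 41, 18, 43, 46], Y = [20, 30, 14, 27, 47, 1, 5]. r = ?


Mean X = 37.1429, Mean Y = 20.5714
SD X = 12.620036, SD Y = 14.627344
Cov = -142.081633
r = -142.081633/(12.620036*14.627344) = -0.7697

r = -0.7697


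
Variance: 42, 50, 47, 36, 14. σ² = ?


Mean = 37.8000
Squared deviations: 17.6400, 148.8400, 84.6400, 3.2400, 566.4400
Sum = 820.8000
Variance = 820.8000/5 = 164.1600

Variance = 164.1600


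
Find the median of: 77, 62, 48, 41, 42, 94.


Sorted: 41, 42, 48, 62, 77, 94
n = 6 (even)
Middle values: 48 and 62
Median = (48+62)/2 = 55.0000

Median = 55.0000


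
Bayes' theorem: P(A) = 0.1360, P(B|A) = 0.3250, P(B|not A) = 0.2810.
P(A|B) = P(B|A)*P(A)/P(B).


P(B) = P(B|A)*P(A) + P(B|A')*P(A')
= 0.3250*0.1360 + 0.2810*0.8640
= 0.044200 + 0.242784 = 0.286984
P(A|B) = 0.044200/0.286984 = 0.1540

P(A|B) = 0.1540


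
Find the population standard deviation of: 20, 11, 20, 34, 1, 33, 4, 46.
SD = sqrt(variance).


Mean = 21.1250
Variance = 216.1094
SD = sqrt(216.1094) = 14.7007

SD = 14.7007


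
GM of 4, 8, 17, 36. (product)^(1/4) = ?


Product = 4 × 8 × 17 × 36 = 19584
GM = 19584^(1/4) = 11.8297

GM = 11.8297


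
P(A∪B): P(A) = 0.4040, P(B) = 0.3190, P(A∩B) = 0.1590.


P(A∪B) = 0.4040 + 0.3190 - 0.1590
= 0.7230 - 0.1590
= 0.5640

P(A∪B) = 0.5640


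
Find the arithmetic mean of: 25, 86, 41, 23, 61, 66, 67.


Sum = 25 + 86 + 41 + 23 + 61 + 66 + 67 = 369
n = 7
Mean = 369/7 = 52.7143

Mean = 52.7143


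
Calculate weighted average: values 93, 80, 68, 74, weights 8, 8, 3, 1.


Numerator = 93*8 + 80*8 + 68*3 + 74*1 = 1662
Denominator = 8 + 8 + 3 + 1 = 20
WM = 1662/20 = 83.1000

WM = 83.1000


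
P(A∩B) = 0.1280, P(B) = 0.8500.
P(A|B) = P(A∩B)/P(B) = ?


P(A|B) = 0.1280/0.8500 = 0.1506

P(A|B) = 0.1506


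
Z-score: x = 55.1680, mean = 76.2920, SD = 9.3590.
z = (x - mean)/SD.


z = (55.1680 - 76.2920)/9.3590
= -21.1240/9.3590
= -2.2571

z = -2.2571


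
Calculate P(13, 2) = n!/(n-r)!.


P(13,2) = 13!/11!
= 6227020800/39916800
= 156

P(13,2) = 156


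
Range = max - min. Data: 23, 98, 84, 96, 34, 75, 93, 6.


Max = 98, Min = 6
Range = 98 - 6 = 92

Range = 92


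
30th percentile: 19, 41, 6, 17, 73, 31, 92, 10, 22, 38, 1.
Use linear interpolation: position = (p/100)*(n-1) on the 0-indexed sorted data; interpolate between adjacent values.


Sorted: 1, 6, 10, 17, 19, 22, 31, 38, 41, 73, 92
n = 11
Index = 30/100 * 10 = 3.0000
Lower = data[3] = 17, Upper = data[4] = 19
P30 = 17 + 0*(2) = 17.0000

P30 = 17.0000
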